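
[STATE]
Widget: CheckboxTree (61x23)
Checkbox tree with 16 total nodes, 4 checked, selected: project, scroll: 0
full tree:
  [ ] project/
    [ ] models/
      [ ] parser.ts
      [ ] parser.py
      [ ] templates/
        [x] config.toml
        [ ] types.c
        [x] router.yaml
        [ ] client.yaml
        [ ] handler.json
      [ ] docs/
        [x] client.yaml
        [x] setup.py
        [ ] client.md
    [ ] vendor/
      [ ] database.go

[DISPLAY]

>[-] project/                                                
   [-] models/                                               
     [ ] parser.ts                                           
     [ ] parser.py                                           
     [-] templates/                                          
       [x] config.toml                                       
       [ ] types.c                                           
       [x] router.yaml                                       
       [ ] client.yaml                                       
       [ ] handler.json                                      
     [-] docs/                                               
       [x] client.yaml                                       
       [x] setup.py                                          
       [ ] client.md                                         
   [ ] vendor/                                               
     [ ] database.go                                         
                                                             
                                                             
                                                             
                                                             
                                                             
                                                             
                                                             


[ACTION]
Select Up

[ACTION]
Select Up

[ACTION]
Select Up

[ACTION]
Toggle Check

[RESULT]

>[x] project/                                                
   [x] models/                                               
     [x] parser.ts                                           
     [x] parser.py                                           
     [x] templates/                                          
       [x] config.toml                                       
       [x] types.c                                           
       [x] router.yaml                                       
       [x] client.yaml                                       
       [x] handler.json                                      
     [x] docs/                                               
       [x] client.yaml                                       
       [x] setup.py                                          
       [x] client.md                                         
   [x] vendor/                                               
     [x] database.go                                         
                                                             
                                                             
                                                             
                                                             
                                                             
                                                             
                                                             


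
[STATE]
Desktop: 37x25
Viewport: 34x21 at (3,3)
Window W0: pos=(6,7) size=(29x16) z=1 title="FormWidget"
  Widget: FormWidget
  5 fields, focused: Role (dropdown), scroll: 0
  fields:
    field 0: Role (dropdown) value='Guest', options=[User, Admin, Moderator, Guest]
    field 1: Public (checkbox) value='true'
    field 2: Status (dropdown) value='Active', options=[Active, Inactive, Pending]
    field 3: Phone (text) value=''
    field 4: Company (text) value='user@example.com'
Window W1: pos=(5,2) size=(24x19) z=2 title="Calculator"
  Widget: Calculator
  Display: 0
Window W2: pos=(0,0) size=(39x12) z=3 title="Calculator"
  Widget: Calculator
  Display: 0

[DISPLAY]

                                  
──┬───┬───┬───┐                   
7 │ 8 │ 9 │ ÷ │                   
──┼───┼───┼───┤                   
4 │ 5 │ 6 │ × │                   
──┼───┼───┼───┤                   
1 │ 2 │ 3 │ - │                   
──┴───┴───┴───┘                   
━━━━━━━━━━━━━━━━━━━━━━━━━━━━━━━━━━
  ┃├───┼───┼───┼───┤     ┃   ▼]┃  
  ┃│ 0 │ . │ = │ + │     ┃    ]┃  
  ┃├───┼───┼───┼───┤     ┃ampl]┃  
  ┃│ C │ MC│ MR│ M+│     ┃     ┃  
  ┃└───┴───┴───┴───┘     ┃     ┃  
  ┃                      ┃     ┃  
  ┃                      ┃     ┃  
  ┃                      ┃     ┃  
  ┗━━━━━━━━━━━━━━━━━━━━━━┛     ┃  
   ┃                           ┃  
   ┗━━━━━━━━━━━━━━━━━━━━━━━━━━━┛  
                                  


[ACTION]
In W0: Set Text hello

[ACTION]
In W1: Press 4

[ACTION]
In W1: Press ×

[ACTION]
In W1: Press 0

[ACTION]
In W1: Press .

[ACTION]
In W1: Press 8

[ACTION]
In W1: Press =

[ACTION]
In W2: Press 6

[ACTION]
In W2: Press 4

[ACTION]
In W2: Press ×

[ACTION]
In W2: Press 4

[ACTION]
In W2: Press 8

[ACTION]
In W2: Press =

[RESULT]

                               307
──┬───┬───┬───┐                   
7 │ 8 │ 9 │ ÷ │                   
──┼───┼───┼───┤                   
4 │ 5 │ 6 │ × │                   
──┼───┼───┼───┤                   
1 │ 2 │ 3 │ - │                   
──┴───┴───┴───┘                   
━━━━━━━━━━━━━━━━━━━━━━━━━━━━━━━━━━
  ┃├───┼───┼───┼───┤     ┃   ▼]┃  
  ┃│ 0 │ . │ = │ + │     ┃    ]┃  
  ┃├───┼───┼───┼───┤     ┃ampl]┃  
  ┃│ C │ MC│ MR│ M+│     ┃     ┃  
  ┃└───┴───┴───┴───┘     ┃     ┃  
  ┃                      ┃     ┃  
  ┃                      ┃     ┃  
  ┃                      ┃     ┃  
  ┗━━━━━━━━━━━━━━━━━━━━━━┛     ┃  
   ┃                           ┃  
   ┗━━━━━━━━━━━━━━━━━━━━━━━━━━━┛  
                                  


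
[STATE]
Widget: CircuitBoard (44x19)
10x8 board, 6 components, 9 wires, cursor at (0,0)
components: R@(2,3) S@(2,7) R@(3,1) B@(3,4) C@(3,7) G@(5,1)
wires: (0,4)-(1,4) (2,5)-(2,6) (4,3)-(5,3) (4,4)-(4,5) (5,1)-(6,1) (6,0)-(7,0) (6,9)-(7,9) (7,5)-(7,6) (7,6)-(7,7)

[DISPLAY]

   0 1 2 3 4 5 6 7 8 9                      
0  [.]              ·                       
                    │                       
1                   ·                       
                                            
2               R       · ─ ·   S           
                                            
3       R           B           C           
                                            
4               ·   · ─ ·                   
                │                           
5       G       ·                           
        │                                   
6   ·   ·                               ·   
    │                                   │   
7   ·                   · ─ · ─ ·       ·   
Cursor: (0,0)                               
                                            
                                            


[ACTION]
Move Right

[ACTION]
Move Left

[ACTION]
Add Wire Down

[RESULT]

   0 1 2 3 4 5 6 7 8 9                      
0  [.]              ·                       
    │               │                       
1   ·               ·                       
                                            
2               R       · ─ ·   S           
                                            
3       R           B           C           
                                            
4               ·   · ─ ·                   
                │                           
5       G       ·                           
        │                                   
6   ·   ·                               ·   
    │                                   │   
7   ·                   · ─ · ─ ·       ·   
Cursor: (0,0)                               
                                            
                                            


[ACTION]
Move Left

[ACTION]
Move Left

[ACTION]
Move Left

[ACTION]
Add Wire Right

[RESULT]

   0 1 2 3 4 5 6 7 8 9                      
0  [.]─ ·           ·                       
    │               │                       
1   ·               ·                       
                                            
2               R       · ─ ·   S           
                                            
3       R           B           C           
                                            
4               ·   · ─ ·                   
                │                           
5       G       ·                           
        │                                   
6   ·   ·                               ·   
    │                                   │   
7   ·                   · ─ · ─ ·       ·   
Cursor: (0,0)                               
                                            
                                            


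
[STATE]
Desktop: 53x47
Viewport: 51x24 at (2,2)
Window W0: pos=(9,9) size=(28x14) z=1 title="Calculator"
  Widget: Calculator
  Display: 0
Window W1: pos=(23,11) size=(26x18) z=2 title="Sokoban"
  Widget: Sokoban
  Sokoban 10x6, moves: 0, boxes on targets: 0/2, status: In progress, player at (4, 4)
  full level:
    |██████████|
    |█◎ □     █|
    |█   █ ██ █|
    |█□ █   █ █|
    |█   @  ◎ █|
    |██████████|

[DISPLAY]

                                                   
                                                   
                                                   
                                                   
                                                   
                                                   
                                                   
       ┏━━━━━━━━━━━━━━━━━━━━━━━━━━┓                
       ┃ Calculator               ┃                
       ┠─────────────┏━━━━━━━━━━━━━━━━━━━━━━━━┓    
       ┃             ┃ Sokoban                ┃    
       ┃┌───┬───┬───┬┠────────────────────────┨    
       ┃│ 7 │ 8 │ 9 │┃██████████              ┃    
       ┃├───┼───┼───┼┃█◎ □     █              ┃    
       ┃│ 4 │ 5 │ 6 │┃█   █ ██ █              ┃    
       ┃├───┼───┼───┼┃█□ █   █ █              ┃    
       ┃│ 1 │ 2 │ 3 │┃█   @  ◎ █              ┃    
       ┃├───┼───┼───┼┃██████████              ┃    
       ┃│ 0 │ . │ = │┃Moves: 0  0/2           ┃    
       ┃└───┴───┴───┴┃                        ┃    
       ┗━━━━━━━━━━━━━┃                        ┃    
                     ┃                        ┃    
                     ┃                        ┃    
                     ┃                        ┃    


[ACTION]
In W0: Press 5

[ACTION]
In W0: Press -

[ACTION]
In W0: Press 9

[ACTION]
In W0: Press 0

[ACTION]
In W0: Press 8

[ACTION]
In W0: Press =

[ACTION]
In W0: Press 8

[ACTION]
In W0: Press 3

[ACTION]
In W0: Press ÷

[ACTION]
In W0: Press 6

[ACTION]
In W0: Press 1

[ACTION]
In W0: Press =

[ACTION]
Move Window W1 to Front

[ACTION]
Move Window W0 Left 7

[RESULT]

                                                   
                                                   
                                                   
                                                   
                                                   
                                                   
                                                   
┏━━━━━━━━━━━━━━━━━━━━━━━━━━┓                       
┃ Calculator               ┃                       
┠────────────────────┏━━━━━━━━━━━━━━━━━━━━━━━━┓    
┃               1.360┃ Sokoban                ┃    
┃┌───┬───┬───┬───┐   ┠────────────────────────┨    
┃│ 7 │ 8 │ 9 │ ÷ │   ┃██████████              ┃    
┃├───┼───┼───┼───┤   ┃█◎ □     █              ┃    
┃│ 4 │ 5 │ 6 │ × │   ┃█   █ ██ █              ┃    
┃├───┼───┼───┼───┤   ┃█□ █   █ █              ┃    
┃│ 1 │ 2 │ 3 │ - │   ┃█   @  ◎ █              ┃    
┃├───┼───┼───┼───┤   ┃██████████              ┃    
┃│ 0 │ . │ = │ + │   ┃Moves: 0  0/2           ┃    
┃└───┴───┴───┴───┘   ┃                        ┃    
┗━━━━━━━━━━━━━━━━━━━━┃                        ┃    
                     ┃                        ┃    
                     ┃                        ┃    
                     ┃                        ┃    


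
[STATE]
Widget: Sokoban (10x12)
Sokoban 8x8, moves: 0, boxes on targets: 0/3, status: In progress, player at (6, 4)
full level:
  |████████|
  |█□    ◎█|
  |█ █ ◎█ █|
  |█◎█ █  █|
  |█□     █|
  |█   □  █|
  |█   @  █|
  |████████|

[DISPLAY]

████████  
█□    ◎█  
█ █ ◎█ █  
█◎█ █  █  
█□     █  
█   □  █  
█   @  █  
████████  
Moves: 0  
          
          
          


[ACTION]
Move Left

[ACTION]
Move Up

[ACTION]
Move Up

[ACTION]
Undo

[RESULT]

████████  
█□    ◎█  
█ █ ◎█ █  
█◎█ █  █  
█□     █  
█  @□  █  
█      █  
████████  
Moves: 2  
          
          
          


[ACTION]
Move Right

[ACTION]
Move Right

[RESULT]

████████  
█□    ◎█  
█ █ ◎█ █  
█◎█ █  █  
█□     █  
█    @□█  
█      █  
████████  
Moves: 4  
          
          
          


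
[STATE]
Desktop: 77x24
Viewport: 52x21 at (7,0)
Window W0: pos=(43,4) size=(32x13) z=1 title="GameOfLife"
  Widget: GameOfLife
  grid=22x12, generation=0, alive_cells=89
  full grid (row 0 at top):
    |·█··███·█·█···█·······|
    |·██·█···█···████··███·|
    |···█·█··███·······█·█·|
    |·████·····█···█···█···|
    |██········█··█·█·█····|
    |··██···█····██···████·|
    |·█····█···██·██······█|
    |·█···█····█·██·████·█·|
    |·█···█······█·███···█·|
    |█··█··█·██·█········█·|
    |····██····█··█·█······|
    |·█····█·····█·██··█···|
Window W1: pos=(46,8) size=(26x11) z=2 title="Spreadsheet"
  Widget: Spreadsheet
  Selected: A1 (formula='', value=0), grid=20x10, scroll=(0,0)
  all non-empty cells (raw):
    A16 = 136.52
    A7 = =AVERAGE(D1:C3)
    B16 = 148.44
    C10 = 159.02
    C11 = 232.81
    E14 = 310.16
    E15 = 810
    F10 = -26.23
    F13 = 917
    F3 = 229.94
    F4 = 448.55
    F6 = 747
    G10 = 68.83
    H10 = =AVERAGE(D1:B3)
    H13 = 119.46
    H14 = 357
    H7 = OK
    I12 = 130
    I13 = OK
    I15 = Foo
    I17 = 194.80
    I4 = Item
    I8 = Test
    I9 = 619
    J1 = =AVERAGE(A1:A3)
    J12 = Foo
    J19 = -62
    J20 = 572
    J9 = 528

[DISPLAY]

                                                    
                                                    
                                                    
                                                    
                                    ┏━━━━━━━━━━━━━━━
                                    ┃ GameOfLife    
                                    ┠───────────────
                                    ┃Gen: 0         
                                    ┃··┏━━━━━━━━━━━━
                                    ┃·█┃ Spreadsheet
                                    ┃██┠────────────
                                    ┃··┃A1:         
                                    ┃·█┃       A    
                                    ┃·█┃------------
                                    ┃·█┃  1      [0]
                                    ┃█·┃  2        0
                                    ┗━━┃  3        0
                                       ┃  4        0
                                       ┗━━━━━━━━━━━━
                                                    
                                                    


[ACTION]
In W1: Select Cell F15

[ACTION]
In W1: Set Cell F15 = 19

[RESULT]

                                                    
                                                    
                                                    
                                                    
                                    ┏━━━━━━━━━━━━━━━
                                    ┃ GameOfLife    
                                    ┠───────────────
                                    ┃Gen: 0         
                                    ┃··┏━━━━━━━━━━━━
                                    ┃·█┃ Spreadsheet
                                    ┃██┠────────────
                                    ┃··┃F15: 19     
                                    ┃·█┃       A    
                                    ┃·█┃------------
                                    ┃·█┃  1        0
                                    ┃█·┃  2        0
                                    ┗━━┃  3        0
                                       ┃  4        0
                                       ┗━━━━━━━━━━━━
                                                    
                                                    


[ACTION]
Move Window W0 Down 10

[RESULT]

                                                    
                                                    
                                                    
                                                    
                                                    
                                                    
                                                    
                                                    
                                       ┏━━━━━━━━━━━━
                                       ┃ Spreadsheet
                                       ┠────────────
                                    ┏━━┃F15: 19     
                                    ┃ G┃       A    
                                    ┠──┃------------
                                    ┃Ge┃  1        0
                                    ┃··┃  2        0
                                    ┃·█┃  3        0
                                    ┃██┃  4        0
                                    ┃··┗━━━━━━━━━━━━
                                    ┃·█····█···██·██
                                    ┃·█···█····█·██·


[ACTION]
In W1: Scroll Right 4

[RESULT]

                                                    
                                                    
                                                    
                                                    
                                                    
                                                    
                                                    
                                                    
                                       ┏━━━━━━━━━━━━
                                       ┃ Spreadsheet
                                       ┠────────────
                                    ┏━━┃F15: 19     
                                    ┃ G┃       E    
                                    ┠──┃------------
                                    ┃Ge┃  1        0
                                    ┃··┃  2        0
                                    ┃·█┃  3        0
                                    ┃██┃  4        0
                                    ┃··┗━━━━━━━━━━━━
                                    ┃·█····█···██·██
                                    ┃·█···█····█·██·


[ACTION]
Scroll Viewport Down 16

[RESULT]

                                                    
                                                    
                                                    
                                                    
                                                    
                                       ┏━━━━━━━━━━━━
                                       ┃ Spreadsheet
                                       ┠────────────
                                    ┏━━┃F15: 19     
                                    ┃ G┃       E    
                                    ┠──┃------------
                                    ┃Ge┃  1        0
                                    ┃··┃  2        0
                                    ┃·█┃  3        0
                                    ┃██┃  4        0
                                    ┃··┗━━━━━━━━━━━━
                                    ┃·█····█···██·██
                                    ┃·█···█····█·██·
                                    ┃·█···█······█·█
                                    ┃█··█··█·██·█···
                                    ┗━━━━━━━━━━━━━━━


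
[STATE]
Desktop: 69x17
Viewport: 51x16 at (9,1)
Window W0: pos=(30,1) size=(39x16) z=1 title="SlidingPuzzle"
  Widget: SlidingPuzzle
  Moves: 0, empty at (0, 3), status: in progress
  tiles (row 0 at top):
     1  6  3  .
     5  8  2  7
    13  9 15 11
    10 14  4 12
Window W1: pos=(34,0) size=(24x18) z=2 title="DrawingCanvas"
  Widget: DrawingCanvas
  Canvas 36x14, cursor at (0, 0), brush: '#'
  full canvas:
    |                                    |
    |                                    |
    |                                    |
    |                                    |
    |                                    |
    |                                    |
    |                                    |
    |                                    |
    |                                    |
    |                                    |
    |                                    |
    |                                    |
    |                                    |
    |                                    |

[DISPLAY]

                     ┏━━━┃ DrawingCanvas        ┃━━
                     ┃ Sl┠──────────────────────┨  
                     ┠───┃+                     ┃──
                     ┃┌──┃                      ┃  
                     ┃│  ┃                      ┃  
                     ┃├──┃                      ┃  
                     ┃│  ┃                      ┃  
                     ┃├──┃                      ┃  
                     ┃│ 1┃                      ┃  
                     ┃├──┃                      ┃  
                     ┃│ 1┃                      ┃  
                     ┃└──┃                      ┃  
                     ┃Mov┃                      ┃  
                     ┃   ┃                      ┃  
                     ┃   ┃                      ┃  
                     ┗━━━┃                      ┃━━


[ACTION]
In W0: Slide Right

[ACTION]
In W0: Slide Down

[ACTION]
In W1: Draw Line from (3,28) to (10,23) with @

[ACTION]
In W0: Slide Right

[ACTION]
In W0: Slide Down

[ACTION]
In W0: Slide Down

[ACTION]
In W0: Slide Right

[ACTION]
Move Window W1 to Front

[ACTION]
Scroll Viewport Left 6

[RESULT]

                           ┏━━━┃ DrawingCanvas     
                           ┃ Sl┠───────────────────
                           ┠───┃+                  
                           ┃┌──┃                   
                           ┃│  ┃                   
                           ┃├──┃                   
                           ┃│  ┃                   
                           ┃├──┃                   
                           ┃│ 1┃                   
                           ┃├──┃                   
                           ┃│ 1┃                   
                           ┃└──┃                   
                           ┃Mov┃                   
                           ┃   ┃                   
                           ┃   ┃                   
                           ┗━━━┃                   


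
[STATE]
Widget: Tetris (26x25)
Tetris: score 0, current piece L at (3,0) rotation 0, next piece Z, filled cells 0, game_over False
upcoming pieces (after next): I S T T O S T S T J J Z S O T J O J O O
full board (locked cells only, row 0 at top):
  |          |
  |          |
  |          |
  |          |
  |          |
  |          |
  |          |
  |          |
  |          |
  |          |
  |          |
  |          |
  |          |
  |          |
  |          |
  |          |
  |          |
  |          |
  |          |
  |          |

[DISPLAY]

     ▒    │Next:          
   ▒▒▒    │▓▓             
          │ ▓▓            
          │               
          │               
          │               
          │Score:         
          │0              
          │               
          │               
          │               
          │               
          │               
          │               
          │               
          │               
          │               
          │               
          │               
          │               
          │               
          │               
          │               
          │               
          │               


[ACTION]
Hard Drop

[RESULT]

   ▓▓     │Next:          
    ▓▓    │████           
          │               
          │               
          │               
          │               
          │Score:         
          │0              
          │               
          │               
          │               
          │               
          │               
          │               
          │               
          │               
          │               
          │               
     ▒    │               
   ▒▒▒    │               
          │               
          │               
          │               
          │               
          │               


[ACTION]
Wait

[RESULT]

          │Next:          
   ▓▓     │████           
    ▓▓    │               
          │               
          │               
          │               
          │Score:         
          │0              
          │               
          │               
          │               
          │               
          │               
          │               
          │               
          │               
          │               
          │               
     ▒    │               
   ▒▒▒    │               
          │               
          │               
          │               
          │               
          │               


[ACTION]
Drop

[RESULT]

          │Next:          
          │████           
   ▓▓     │               
    ▓▓    │               
          │               
          │               
          │Score:         
          │0              
          │               
          │               
          │               
          │               
          │               
          │               
          │               
          │               
          │               
          │               
     ▒    │               
   ▒▒▒    │               
          │               
          │               
          │               
          │               
          │               


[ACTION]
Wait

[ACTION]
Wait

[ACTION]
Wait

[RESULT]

          │Next:          
          │████           
          │               
          │               
          │               
   ▓▓     │               
    ▓▓    │Score:         
          │0              
          │               
          │               
          │               
          │               
          │               
          │               
          │               
          │               
          │               
          │               
     ▒    │               
   ▒▒▒    │               
          │               
          │               
          │               
          │               
          │               


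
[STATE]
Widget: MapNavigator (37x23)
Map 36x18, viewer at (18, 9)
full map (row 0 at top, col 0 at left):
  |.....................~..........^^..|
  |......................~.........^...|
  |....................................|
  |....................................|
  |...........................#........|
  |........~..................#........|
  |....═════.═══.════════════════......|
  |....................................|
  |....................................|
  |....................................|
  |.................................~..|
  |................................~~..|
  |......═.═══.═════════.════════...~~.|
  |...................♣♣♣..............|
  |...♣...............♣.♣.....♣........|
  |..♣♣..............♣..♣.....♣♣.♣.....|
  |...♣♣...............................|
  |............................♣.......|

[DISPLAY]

                                     
                                     
.....................~..........^^.. 
......................~.........^... 
.................................... 
.................................... 
...........................#........ 
........~..................#........ 
....═════.═══.════════════════...... 
.................................... 
.................................... 
..................@................. 
.................................~.. 
................................~~.. 
......═.═══.═════════.════════...~~. 
...................♣♣♣.............. 
...♣...............♣.♣.....♣........ 
..♣♣..............♣..♣.....♣♣.♣..... 
...♣♣............................... 
............................♣....... 
                                     
                                     
                                     


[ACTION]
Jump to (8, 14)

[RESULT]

          ...........................
          ...........................
          ........~..................
          ....═════.═══.═════════════
          ...........................
          ...........................
          ...........................
          ...........................
          ...........................
          ......═.═══.═════════.═════
          ...................♣♣♣.....
          ...♣....@..........♣.♣.....
          ..♣♣..............♣..♣.....
          ...♣♣......................
          ...........................
                                     
                                     
                                     
                                     
                                     
                                     
                                     
                                     


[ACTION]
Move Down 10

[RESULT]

          ....═════.═══.═════════════
          ...........................
          ...........................
          ...........................
          ...........................
          ...........................
          ......═.═══.═════════.═════
          ...................♣♣♣.....
          ...♣...............♣.♣.....
          ..♣♣..............♣..♣.....
          ...♣♣......................
          ........@..................
                                     
                                     
                                     
                                     
                                     
                                     
                                     
                                     
                                     
                                     
                                     


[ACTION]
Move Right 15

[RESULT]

════.═══.════════════════......      
...............................      
...............................      
...............................      
............................~..      
...........................~~..      
.═.═══.═════════.════════...~~.      
..............♣♣♣..............      
..............♣.♣.....♣........      
.............♣..♣.....♣♣.♣.....      
...............................      
..................@....♣.......      
                                     
                                     
                                     
                                     
                                     
                                     
                                     
                                     
                                     
                                     
                                     


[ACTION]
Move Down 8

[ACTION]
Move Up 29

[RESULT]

                                     
                                     
                                     
                                     
                                     
                                     
                                     
                                     
                                     
                                     
                                     
................~.@........^^..      
.................~.........^...      
...............................      
...............................      
......................#........      
...~..................#........      
════.═══.════════════════......      
...............................      
...............................      
...............................      
............................~..      
...........................~~..      


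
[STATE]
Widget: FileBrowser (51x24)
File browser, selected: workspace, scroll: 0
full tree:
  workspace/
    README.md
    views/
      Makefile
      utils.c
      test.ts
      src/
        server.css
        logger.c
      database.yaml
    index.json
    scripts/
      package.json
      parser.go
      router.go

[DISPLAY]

> [-] workspace/                                   
    README.md                                      
    [+] views/                                     
    index.json                                     
    [+] scripts/                                   
                                                   
                                                   
                                                   
                                                   
                                                   
                                                   
                                                   
                                                   
                                                   
                                                   
                                                   
                                                   
                                                   
                                                   
                                                   
                                                   
                                                   
                                                   
                                                   


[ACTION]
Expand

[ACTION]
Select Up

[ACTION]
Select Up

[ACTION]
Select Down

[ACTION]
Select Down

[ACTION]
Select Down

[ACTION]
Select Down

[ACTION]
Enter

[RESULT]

  [-] workspace/                                   
    README.md                                      
    [+] views/                                     
    index.json                                     
  > [-] scripts/                                   
      package.json                                 
      parser.go                                    
      router.go                                    
                                                   
                                                   
                                                   
                                                   
                                                   
                                                   
                                                   
                                                   
                                                   
                                                   
                                                   
                                                   
                                                   
                                                   
                                                   
                                                   


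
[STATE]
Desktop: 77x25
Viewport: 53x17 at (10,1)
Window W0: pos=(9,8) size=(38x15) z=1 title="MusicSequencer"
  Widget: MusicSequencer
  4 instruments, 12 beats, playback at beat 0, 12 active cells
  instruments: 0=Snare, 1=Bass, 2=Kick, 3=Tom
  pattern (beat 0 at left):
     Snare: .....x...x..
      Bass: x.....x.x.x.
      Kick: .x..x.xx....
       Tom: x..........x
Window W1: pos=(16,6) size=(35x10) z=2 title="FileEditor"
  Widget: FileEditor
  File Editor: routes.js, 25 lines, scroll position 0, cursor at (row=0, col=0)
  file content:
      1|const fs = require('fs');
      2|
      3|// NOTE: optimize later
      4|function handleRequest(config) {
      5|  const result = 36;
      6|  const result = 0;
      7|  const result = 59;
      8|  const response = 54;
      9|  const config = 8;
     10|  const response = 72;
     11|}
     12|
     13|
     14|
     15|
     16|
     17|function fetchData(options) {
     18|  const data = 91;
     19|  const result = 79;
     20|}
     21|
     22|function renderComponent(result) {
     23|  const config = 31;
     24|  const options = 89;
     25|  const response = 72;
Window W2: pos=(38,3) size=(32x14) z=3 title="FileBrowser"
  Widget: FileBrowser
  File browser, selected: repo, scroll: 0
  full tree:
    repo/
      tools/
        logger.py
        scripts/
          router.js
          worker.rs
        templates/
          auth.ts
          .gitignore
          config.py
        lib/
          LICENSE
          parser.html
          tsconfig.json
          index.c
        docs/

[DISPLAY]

                                                     
                                                     
                            ┏━━━━━━━━━━━━━━━━━━━━━━━━
                            ┃ FileBrowser            
                            ┠────────────────────────
      ┏━━━━━━━━━━━━━━━━━━━━━┃> [-] repo/             
      ┃ FileEditor          ┃    [+] tools/          
━━━━━━┠─────────────────────┃                        
 Music┃█onst fs = require('f┃                        
──────┃                     ┃                        
      ┃// NOTE: optimize lat┃                        
 Snare┃function handleReques┃                        
  Bass┃  const result = 36; ┃                        
  Kick┃  const result = 0;  ┃                        
   Tom┗━━━━━━━━━━━━━━━━━━━━━┃                        
                            ┗━━━━━━━━━━━━━━━━━━━━━━━━
                                    ┃                


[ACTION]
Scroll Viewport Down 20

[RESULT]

━━━━━━┠─────────────────────┃                        
 Music┃█onst fs = require('f┃                        
──────┃                     ┃                        
      ┃// NOTE: optimize lat┃                        
 Snare┃function handleReques┃                        
  Bass┃  const result = 36; ┃                        
  Kick┃  const result = 0;  ┃                        
   Tom┗━━━━━━━━━━━━━━━━━━━━━┃                        
                            ┗━━━━━━━━━━━━━━━━━━━━━━━━
                                    ┃                
                                    ┃                
                                    ┃                
                                    ┃                
                                    ┃                
━━━━━━━━━━━━━━━━━━━━━━━━━━━━━━━━━━━━┛                
                                                     
                                                     


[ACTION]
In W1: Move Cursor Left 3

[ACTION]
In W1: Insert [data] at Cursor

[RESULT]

━━━━━━┠─────────────────────┃                        
 Music┃data█onst fs = requir┃                        
──────┃                     ┃                        
      ┃// NOTE: optimize lat┃                        
 Snare┃function handleReques┃                        
  Bass┃  const result = 36; ┃                        
  Kick┃  const result = 0;  ┃                        
   Tom┗━━━━━━━━━━━━━━━━━━━━━┃                        
                            ┗━━━━━━━━━━━━━━━━━━━━━━━━
                                    ┃                
                                    ┃                
                                    ┃                
                                    ┃                
                                    ┃                
━━━━━━━━━━━━━━━━━━━━━━━━━━━━━━━━━━━━┛                
                                                     
                                                     
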